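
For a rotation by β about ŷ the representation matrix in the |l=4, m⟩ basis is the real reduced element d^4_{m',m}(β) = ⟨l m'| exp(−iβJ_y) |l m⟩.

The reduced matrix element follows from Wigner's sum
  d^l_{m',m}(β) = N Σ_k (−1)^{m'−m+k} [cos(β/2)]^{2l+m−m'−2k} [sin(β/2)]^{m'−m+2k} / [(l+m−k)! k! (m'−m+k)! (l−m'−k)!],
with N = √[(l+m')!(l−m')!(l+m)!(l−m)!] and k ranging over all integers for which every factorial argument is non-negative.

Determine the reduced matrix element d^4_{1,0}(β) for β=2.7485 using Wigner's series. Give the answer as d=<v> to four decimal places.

d=0.5880

d^4_{1,0}(β=2.7485) via Wigner's sum:
c=cos(2.7485/2)=0.195283, s=sin(2.7485/2)=0.980747; N=√[120·6·24·24]=643.987578
Admissible k: 0..3 (factorial args all ≥0)
  k=0: (−1)^1·643.9876/(144)·0.1953^7·0.9807^1 = -0.000048
  k=1: (−1)^2·643.9876/(24)·0.1953^5·0.9807^3 = +0.007189
  k=2: (−1)^3·643.9876/(24)·0.1953^3·0.9807^5 = -0.181320
  k=3: (−1)^4·643.9876/(144)·0.1953^1·0.9807^7 = +0.762217
d^4_{1,0}(2.7485) = -0.000048 +0.007189 -0.181320 +0.762217 = +0.588038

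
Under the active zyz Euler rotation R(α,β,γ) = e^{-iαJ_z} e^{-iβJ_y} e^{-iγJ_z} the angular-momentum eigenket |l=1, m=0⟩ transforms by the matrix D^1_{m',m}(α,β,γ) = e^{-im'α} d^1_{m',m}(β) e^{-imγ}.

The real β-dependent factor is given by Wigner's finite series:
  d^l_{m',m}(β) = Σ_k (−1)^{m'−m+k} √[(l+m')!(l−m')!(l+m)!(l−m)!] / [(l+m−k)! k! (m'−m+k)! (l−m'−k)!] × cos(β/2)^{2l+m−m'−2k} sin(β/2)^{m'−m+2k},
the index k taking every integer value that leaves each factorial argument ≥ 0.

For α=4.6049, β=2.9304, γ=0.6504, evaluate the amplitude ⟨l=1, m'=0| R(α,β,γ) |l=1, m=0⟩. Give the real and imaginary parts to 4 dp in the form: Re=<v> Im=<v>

Re=-0.9778 Im=0.0000

D^1_{0,0}(4.6049,2.9304,0.6504) = e^{-i·0·4.6049}·d^1_{0,0}(2.9304)·e^{-i·0·0.6504}. Compute d first:
c=cos(2.9304/2)=0.105400, s=sin(2.9304/2)=0.994430; N=√[1·1·1·1]=1.000000
k: max(0,(0)−(0))=0 … min(1+(0),1−(0))=1
  k=0: (−1)^0·1.0000/(1)·0.1054^2·0.9944^0 = +0.011109
  k=1: (−1)^1·1.0000/(1)·0.1054^0·0.9944^2 = -0.988891
d^1_{0,0}(2.9304) = +0.011109 -0.988891 = -0.977782
Phases: e^{-i·(0)·4.6049}=+1.000000+0.000000i, e^{-i·(0)·0.6504}=+1.000000+0.000000i ⇒ D=-0.977782+0.000000i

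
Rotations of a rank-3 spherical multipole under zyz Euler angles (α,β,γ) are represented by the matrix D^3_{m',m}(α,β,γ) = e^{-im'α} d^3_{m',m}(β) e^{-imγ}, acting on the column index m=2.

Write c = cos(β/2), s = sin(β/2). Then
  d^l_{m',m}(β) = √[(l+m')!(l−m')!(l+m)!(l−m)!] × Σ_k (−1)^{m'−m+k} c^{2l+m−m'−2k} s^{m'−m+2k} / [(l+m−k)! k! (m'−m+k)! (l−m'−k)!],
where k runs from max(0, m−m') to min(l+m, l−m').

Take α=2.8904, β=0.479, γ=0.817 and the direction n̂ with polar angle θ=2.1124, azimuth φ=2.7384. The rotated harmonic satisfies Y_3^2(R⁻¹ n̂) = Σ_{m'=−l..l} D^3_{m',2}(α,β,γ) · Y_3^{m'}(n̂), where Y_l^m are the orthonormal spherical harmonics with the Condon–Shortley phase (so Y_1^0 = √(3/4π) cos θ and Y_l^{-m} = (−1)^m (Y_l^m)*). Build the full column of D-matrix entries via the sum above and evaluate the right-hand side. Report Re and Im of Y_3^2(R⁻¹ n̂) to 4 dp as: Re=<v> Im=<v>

Re=0.0217 Im=0.0647

Need the full column D^3_{m',2} for m'=−3..3 at α=2.8904, β=0.479, γ=0.817.
cos(β/2)=0.971457, sin(β/2)=0.237217
d^3_{-3,2}: single k=5 term ⇒ +0.001787;  D = +0.001303+0.001224i
d^3_{-2,2}: k∈[4..5] ⇒ +0.014942 -0.000178 = +0.014764;  D = -0.007912-0.012464i
d^3_{-1,2}: k∈[3..4] ⇒ +0.077399 -0.002308 = +0.075092;  D = +0.023222+0.071411i
d^3_{0,2}: k∈[2..3] ⇒ +0.274502 -0.016368 = +0.258134;  D = -0.016304-0.257619i
d^3_{1,2}: k∈[1..2] ⇒ +0.649027 -0.077399 = +0.571628;  D = -0.106828+0.561557i
d^3_{2,2}: k∈[0..1] ⇒ +0.840506 -0.250585 = +0.589921;  D = +0.250834-0.533937i
d^3_{3,2}: single k=0 term ⇒ -0.502734;  D = +0.320154-0.387612i
Y_3^{m'}(θ=2.1124,φ=2.7384) and Σ D·Y over m':
  (+0.0013+0.0012i)·(-0.0928-0.2456i)  (-0.0079-0.0125i)·(-0.2677-0.2792i)  (+0.0232+0.0714i)·(-0.0837-0.0357i)  (-0.0163-0.2576i)·(+0.3215+0.0000i)  (-0.1068+0.5616i)·(+0.0837-0.0357i)  (+0.2508-0.5339i)·(-0.2677+0.2792i)  (+0.3202-0.3876i)·(+0.0928-0.2456i)
Y_3^2(R⁻¹ n̂) = +0.021740+0.064730i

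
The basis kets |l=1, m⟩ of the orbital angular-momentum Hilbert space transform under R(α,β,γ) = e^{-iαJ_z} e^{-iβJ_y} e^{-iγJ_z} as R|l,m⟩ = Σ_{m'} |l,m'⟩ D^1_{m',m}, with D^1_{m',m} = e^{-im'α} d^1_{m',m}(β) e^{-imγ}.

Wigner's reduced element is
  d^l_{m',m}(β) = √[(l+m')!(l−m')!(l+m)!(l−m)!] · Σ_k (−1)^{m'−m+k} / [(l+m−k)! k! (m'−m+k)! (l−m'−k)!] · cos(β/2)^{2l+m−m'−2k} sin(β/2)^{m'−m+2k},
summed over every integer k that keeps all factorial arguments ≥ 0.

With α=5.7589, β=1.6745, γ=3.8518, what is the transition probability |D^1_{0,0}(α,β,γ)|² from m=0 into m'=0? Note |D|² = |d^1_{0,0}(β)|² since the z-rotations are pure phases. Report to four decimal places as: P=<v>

P=0.0107

D^1_{0,0}(5.7589,1.6745,3.8518) = e^{-i·0·5.7589}·d^1_{0,0}(1.6745)·e^{-i·0·3.8518}. Compute d first:
Half-angle: c=0.669508, s=0.742805. N=√(1·1·1·1)=1.000000
k∈{0,1} keeps every argument non-negative
  k=0: (−1)^0·1.0000/(1)·0.6695^2·0.7428^0 = +0.448241
  k=1: (−1)^1·1.0000/(1)·0.6695^0·0.7428^2 = -0.551759
d^1_{0,0}(1.6745) = +0.448241 -0.551759 = -0.103518
|D^1_{0,0}|² = |d^1_{0,0}(β)|² = (-0.103518)² = 0.010716 (the z-rotation phases have unit modulus)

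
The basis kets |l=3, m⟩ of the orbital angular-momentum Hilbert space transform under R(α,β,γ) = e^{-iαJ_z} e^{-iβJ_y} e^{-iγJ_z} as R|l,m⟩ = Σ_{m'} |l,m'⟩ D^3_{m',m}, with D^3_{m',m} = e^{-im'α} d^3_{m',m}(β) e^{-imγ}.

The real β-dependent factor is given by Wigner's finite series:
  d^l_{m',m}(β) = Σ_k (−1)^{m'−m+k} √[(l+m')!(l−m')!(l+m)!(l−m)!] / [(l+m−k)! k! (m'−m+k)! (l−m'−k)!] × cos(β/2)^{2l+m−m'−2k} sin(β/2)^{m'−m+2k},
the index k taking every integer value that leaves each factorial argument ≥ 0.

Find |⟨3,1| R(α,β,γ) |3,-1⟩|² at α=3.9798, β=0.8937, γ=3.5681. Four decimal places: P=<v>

Split into d^3_{1,-1}(β=0.8937) × two z-phases.
Half-angle: c=0.901813, s=0.432127. N=√(24·2·2·24)=48.000000
k∈{0,1,2} keeps every argument non-negative
  k=0: (−1)^2·48.0000/(8)·0.9018^4·0.4321^2 = +0.741036
  k=1: (−1)^3·48.0000/(6)·0.9018^2·0.4321^4 = -0.226865
  k=2: (−1)^4·48.0000/(48)·0.9018^0·0.4321^6 = +0.006511
d^3_{1,-1}(0.8937) = +0.741036 -0.226865 +0.006511 = +0.520682
|D^3_{1,-1}|² = |d^3_{1,-1}(β)|² = (+0.520682)² = 0.271110 (the z-rotation phases have unit modulus)

P=0.2711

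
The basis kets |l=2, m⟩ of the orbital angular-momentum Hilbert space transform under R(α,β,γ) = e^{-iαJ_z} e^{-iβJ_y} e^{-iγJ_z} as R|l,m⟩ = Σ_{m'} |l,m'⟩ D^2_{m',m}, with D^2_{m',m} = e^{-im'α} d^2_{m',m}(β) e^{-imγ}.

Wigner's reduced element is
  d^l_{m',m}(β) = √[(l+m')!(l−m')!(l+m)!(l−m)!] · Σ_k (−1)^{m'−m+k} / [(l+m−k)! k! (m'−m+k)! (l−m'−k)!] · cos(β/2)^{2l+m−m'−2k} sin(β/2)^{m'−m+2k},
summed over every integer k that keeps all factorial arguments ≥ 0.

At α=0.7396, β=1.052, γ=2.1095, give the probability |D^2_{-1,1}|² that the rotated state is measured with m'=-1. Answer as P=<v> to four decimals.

P=0.2521

D^2_{-1,1}(0.7396,1.052,2.1095) = e^{-i·-1·0.7396}·d^2_{-1,1}(1.052)·e^{-i·1·2.1095}. Compute d first:
Half-angle: c=0.864822, s=0.502078. N=√(1·6·6·1)=6.000000
Admissible k: 2..3 (factorial args all ≥0)
  k=2: (−1)^0·6.0000/(2)·0.8648^2·0.5021^2 = +0.565611
  k=3: (−1)^1·6.0000/(6)·0.8648^0·0.5021^4 = -0.063546
d^2_{-1,1}(1.052) = +0.565611 -0.063546 = +0.502065
|D^2_{-1,1}|² = |d^2_{-1,1}(β)|² = (+0.502065)² = 0.252069 (the z-rotation phases have unit modulus)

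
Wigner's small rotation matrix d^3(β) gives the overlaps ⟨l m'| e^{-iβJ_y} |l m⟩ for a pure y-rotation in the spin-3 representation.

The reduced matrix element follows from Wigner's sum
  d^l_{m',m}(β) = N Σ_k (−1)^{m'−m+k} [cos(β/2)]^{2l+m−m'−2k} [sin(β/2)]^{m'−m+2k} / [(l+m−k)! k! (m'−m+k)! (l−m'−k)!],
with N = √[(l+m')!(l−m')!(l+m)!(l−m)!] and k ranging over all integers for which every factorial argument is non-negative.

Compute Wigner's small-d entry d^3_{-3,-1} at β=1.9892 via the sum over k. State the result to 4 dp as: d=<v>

d^3_{-3,-1}(β=1.9892) via Wigner's sum:
Half-angle: c=0.544838, s=0.838541. N=√(1·720·2·24)=185.903201
The bounds max(0,m−m')=2 and min(l+m,l−m')=2 give 1 term
  k=2: (−1)^0·185.9032/(48)·0.5448^4·0.8385^2 = +0.239974
d^3_{-3,-1}(1.9892) = +0.239974

d=0.2400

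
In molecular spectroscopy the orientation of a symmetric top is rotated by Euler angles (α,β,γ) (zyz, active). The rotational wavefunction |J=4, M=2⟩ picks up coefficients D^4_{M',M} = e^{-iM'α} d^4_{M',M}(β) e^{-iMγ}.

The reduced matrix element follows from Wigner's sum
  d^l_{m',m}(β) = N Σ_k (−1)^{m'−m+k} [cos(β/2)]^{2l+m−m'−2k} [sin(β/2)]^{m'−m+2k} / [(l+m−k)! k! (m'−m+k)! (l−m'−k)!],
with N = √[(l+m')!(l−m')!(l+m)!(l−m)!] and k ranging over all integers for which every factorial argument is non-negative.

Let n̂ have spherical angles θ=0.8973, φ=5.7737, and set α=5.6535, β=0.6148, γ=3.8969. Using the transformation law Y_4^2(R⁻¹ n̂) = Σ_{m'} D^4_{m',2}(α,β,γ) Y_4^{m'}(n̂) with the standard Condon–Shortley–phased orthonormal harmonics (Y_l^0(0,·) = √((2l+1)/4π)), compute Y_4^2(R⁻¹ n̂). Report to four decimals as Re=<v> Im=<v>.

Re=0.1001 Im=-0.1144

Need the full column D^4_{m',2} for m'=−4..4 at α=5.6535, β=0.6148, γ=3.8969.
cos(β/2)=0.953124, sin(β/2)=0.302582
d^4_{-4,2}: single k=6 term ⇒ +0.003689;  D = -0.002328+0.002862i
d^4_{-3,2}: k∈[5..6] ⇒ +0.024652 -0.000828 = +0.023823;  D = -0.023034+0.006080i
d^4_{-2,2}: k∈[4..6] ⇒ +0.103767 -0.008366 +0.000070 = +0.095471;  D = -0.088954-0.034667i
d^4_{-1,2}: k∈[3..5] ⇒ +0.308168 -0.046587 +0.000939 = +0.262520;  D = -0.141555-0.221086i
d^4_{0,2}: k∈[2..4] ⇒ +0.651180 -0.175007 +0.006614 = +0.482787;  D = +0.029037-0.481913i
d^4_{1,2}: k∈[1..3] ⇒ +0.917324 -0.462253 +0.031058 = +0.486130;  D = +0.309390-0.374967i
d^4_{2,2}: k∈[0..2] ⇒ +0.681073 -0.823685 +0.103767 = -0.038846;  D = -0.037626+0.009657i
d^4_{3,2}: k∈[0..1] ⇒ -0.809004 +0.244601 = -0.564403;  D = -0.524467-0.208531i
d^4_{4,2}: single k=0 term ⇒ +0.363211;  D = +0.193754+0.307216i
Y_4^{m'}(θ=0.8973,φ=5.7737) and Σ D·Y over m':
  (-0.0023+0.0029i)·(-0.0744+0.1475i)  (-0.0230+0.0061i)·(+0.0158+0.3725i)  (-0.0890-0.0347i)·(+0.1846+0.2999i)  (-0.1416-0.2211i)·(-0.0557-0.0311i)  (+0.0290-0.4819i)·(-0.3569+0.0000i)  (+0.3094-0.3750i)·(+0.0557-0.0311i)  (-0.0376+0.0097i)·(+0.1846-0.2999i)  (-0.5245-0.2085i)·(-0.0158+0.3725i)  (+0.1938+0.3072i)·(-0.0744-0.1475i)
Y_4^2(R⁻¹ n̂) = +0.100107-0.114360i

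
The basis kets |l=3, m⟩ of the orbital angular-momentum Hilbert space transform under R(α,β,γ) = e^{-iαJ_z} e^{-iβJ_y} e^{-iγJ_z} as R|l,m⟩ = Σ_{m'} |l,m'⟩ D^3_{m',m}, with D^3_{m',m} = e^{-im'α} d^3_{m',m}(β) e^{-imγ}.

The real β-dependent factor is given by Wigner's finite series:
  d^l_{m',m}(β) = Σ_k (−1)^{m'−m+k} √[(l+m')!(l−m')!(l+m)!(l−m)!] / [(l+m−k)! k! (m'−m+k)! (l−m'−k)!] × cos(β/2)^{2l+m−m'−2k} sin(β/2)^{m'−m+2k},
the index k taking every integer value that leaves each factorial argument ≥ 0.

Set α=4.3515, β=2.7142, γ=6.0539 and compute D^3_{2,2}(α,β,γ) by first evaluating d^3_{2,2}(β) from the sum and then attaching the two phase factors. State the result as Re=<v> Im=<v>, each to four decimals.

Re=0.0036 Im=0.0088

Split into d^3_{2,2}(β=2.7142) × two z-phases.
c=cos(2.7142/2)=0.212074, s=sin(2.7142/2)=0.977254; N=√[120·1·120·1]=120.000000
Admissible k: 0..1 (factorial args all ≥0)
  k=0: (−1)^0·120.0000/(120)·0.2121^6·0.9773^0 = +0.000091
  k=1: (−1)^1·120.0000/(24)·0.2121^4·0.9773^2 = -0.009659
d^3_{2,2}(2.7142) = +0.000091 -0.009659 = -0.009568
D = (-0.750632-0.660720i)·(-0.009568)·(+0.896686+0.442667i) = +0.003642+0.008848i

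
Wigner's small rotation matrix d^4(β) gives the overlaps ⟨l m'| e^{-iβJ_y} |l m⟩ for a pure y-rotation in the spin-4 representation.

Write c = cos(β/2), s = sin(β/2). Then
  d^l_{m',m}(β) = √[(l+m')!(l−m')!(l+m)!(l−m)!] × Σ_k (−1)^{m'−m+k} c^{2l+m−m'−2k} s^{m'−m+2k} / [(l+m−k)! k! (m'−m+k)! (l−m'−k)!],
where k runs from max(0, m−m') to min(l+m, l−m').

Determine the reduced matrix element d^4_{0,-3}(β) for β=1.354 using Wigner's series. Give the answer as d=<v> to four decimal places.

d^4_{0,-3}(β=1.354) via Wigner's sum:
c=cos(1.354/2)=0.779456, s=sin(1.354/2)=0.626457; N=√[24·24·1·5040]=1703.830978
k: max(0,(-3)−(0))=0 … min(4+(-3),4−(0))=1
  k=0: (−1)^3·1703.8310/(144)·0.7795^5·0.6265^3 = -0.836943
  k=1: (−1)^4·1703.8310/(144)·0.7795^3·0.6265^5 = +0.540625
d^4_{0,-3}(1.354) = -0.836943 +0.540625 = -0.296318

d=-0.2963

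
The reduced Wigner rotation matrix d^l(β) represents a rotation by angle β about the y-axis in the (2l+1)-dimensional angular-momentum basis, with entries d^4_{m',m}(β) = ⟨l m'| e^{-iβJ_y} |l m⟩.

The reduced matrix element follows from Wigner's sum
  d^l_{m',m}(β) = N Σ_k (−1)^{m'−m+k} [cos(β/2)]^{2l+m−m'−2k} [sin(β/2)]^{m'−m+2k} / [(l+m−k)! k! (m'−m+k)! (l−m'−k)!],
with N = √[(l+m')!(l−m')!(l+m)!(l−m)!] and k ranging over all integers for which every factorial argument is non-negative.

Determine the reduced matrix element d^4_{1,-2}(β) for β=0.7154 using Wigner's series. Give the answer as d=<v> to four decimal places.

d^4_{1,-2}(β=0.7154) via Wigner's sum:
c=cos(0.7154/2)=0.936705, s=sin(0.7154/2)=0.350121; N=√[120·6·2·720]=1018.233765
Admissible k: 0..2 (factorial args all ≥0)
  k=0: (−1)^3·1018.2338/(72)·0.9367^5·0.3501^3 = -0.437705
  k=1: (−1)^4·1018.2338/(48)·0.9367^3·0.3501^5 = +0.091728
  k=2: (−1)^5·1018.2338/(240)·0.9367^1·0.3501^7 = -0.002563
d^4_{1,-2}(0.7154) = -0.437705 +0.091728 -0.002563 = -0.348540

d=-0.3485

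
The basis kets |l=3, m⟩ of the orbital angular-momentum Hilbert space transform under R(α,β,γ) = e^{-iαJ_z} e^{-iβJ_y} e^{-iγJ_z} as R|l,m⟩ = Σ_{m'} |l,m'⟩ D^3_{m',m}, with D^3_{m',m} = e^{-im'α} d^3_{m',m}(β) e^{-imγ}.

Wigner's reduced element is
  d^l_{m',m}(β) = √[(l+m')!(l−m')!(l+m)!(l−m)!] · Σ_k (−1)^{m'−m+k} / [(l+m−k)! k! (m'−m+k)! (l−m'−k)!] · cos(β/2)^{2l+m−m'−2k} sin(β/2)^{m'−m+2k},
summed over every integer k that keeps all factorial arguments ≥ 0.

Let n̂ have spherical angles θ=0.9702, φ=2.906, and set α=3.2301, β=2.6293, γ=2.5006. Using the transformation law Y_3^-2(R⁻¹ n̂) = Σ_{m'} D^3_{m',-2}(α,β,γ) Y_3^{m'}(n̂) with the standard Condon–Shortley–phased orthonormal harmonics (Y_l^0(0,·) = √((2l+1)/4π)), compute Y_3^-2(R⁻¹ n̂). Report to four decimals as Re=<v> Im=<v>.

Need the full column D^3_{m',-2} for m'=−3..3 at α=3.2301, β=2.6293, γ=2.5006.
cos(β/2)=0.253355, sin(β/2)=0.967374
d^3_{-3,-2}: single k=1 term ⇒ +0.002474;  D = -0.001302+0.002103i
d^3_{-2,-2}: k∈[0..1] ⇒ +0.000264 -0.019278 = -0.019014;  D = -0.008540+0.016988i
d^3_{-1,-2}: k∈[0..1] ⇒ -0.003193 +0.093110 = +0.089917;  D = -0.033128+0.083592i
d^3_{0,-2}: k∈[0..1] ⇒ +0.021119 -0.307889 = -0.286771;  D = -0.081676+0.274894i
d^3_{1,-2}: k∈[0..1] ⇒ -0.093110 +0.678734 = +0.585623;  D = -0.116520+0.573915i
d^3_{2,-2}: k∈[0..1] ⇒ +0.281063 -0.819531 = -0.538467;  D = -0.060073+0.535106i
d^3_{3,-2}: single k=0 term ⇒ -0.525745;  D = +0.012243-0.525602i
Y_3^{m'}(θ=0.9702,φ=2.906) and Σ D·Y over m':
  (-0.0013+0.0021i)·(-0.1782-0.1521i)  (-0.0085+0.0170i)·(+0.3503+0.1784i)  (-0.0331+0.0836i)·(-0.1547-0.0371i)  (-0.0817+0.2749i)·(-0.2959+0.0000i)  (-0.1165+0.5739i)·(+0.1547-0.0371i)  (-0.0601+0.5351i)·(+0.3503-0.1784i)  (+0.0122-0.5256i)·(+0.1782-0.1521i)
Y_3^-2(R⁻¹ n̂) = +0.026881+0.106987i

Re=0.0269 Im=0.1070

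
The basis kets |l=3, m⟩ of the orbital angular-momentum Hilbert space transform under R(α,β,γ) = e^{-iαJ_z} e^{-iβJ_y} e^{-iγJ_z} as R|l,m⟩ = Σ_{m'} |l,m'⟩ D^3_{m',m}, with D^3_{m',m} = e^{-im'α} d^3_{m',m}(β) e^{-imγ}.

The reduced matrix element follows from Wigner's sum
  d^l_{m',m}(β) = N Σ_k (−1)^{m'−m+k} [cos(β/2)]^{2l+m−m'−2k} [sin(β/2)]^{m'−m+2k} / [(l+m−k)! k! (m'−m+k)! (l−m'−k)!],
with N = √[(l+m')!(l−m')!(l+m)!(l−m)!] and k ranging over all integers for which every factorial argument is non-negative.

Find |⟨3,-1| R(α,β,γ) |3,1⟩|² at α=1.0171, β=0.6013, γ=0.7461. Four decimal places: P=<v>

First d^3_{-1,1}(β=0.6013), then the phase factors e^{-i(-1)α} and e^{-i(1)γ}:
With c≡cos(β/2)=0.955144 and s≡sin(β/2)=0.296141, N=[2·24·24·2]^{1/2}=48.000000
The bounds max(0,m−m')=2 and min(l+m,l−m')=4 give 3 terms
  k=2: (−1)^0·48.0000/(8)·0.9551^4·0.2961^2 = +0.437950
  k=3: (−1)^1·48.0000/(6)·0.9551^2·0.2961^4 = -0.056134
  k=4: (−1)^2·48.0000/(48)·0.9551^0·0.2961^6 = +0.000675
d^3_{-1,1}(0.6013) = +0.437950 -0.056134 +0.000675 = +0.382491
|D^3_{-1,1}|² = |d^3_{-1,1}(β)|² = (+0.382491)² = 0.146299 (the z-rotation phases have unit modulus)

P=0.1463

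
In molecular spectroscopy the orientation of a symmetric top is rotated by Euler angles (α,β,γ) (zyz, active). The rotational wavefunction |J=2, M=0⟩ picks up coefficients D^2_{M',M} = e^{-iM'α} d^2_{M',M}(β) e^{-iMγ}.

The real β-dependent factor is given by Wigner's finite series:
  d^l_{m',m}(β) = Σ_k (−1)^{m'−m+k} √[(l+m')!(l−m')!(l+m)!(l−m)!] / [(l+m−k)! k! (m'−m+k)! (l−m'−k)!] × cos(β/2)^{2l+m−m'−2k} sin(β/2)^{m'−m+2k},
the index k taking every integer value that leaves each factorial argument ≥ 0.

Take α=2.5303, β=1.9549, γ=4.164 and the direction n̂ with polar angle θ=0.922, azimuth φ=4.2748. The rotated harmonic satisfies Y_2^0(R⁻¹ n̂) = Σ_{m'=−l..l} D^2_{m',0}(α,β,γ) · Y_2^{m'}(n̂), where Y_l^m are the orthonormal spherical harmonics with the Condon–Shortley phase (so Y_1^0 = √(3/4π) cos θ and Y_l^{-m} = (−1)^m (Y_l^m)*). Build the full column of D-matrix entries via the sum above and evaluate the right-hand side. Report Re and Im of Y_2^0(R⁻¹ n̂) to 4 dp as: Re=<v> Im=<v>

Need the full column D^2_{m',0} for m'=−2..2 at α=2.5303, β=1.9549, γ=4.164.
cos(β/2)=0.559139, sin(β/2)=0.829074
d^2_{-2,0}: single k=2 term ⇒ +0.526382;  D = +0.179610-0.494791i
d^2_{-1,0}: k∈[1..2] ⇒ +0.354999 -0.780504 = -0.425505;  D = +0.348449-0.244209i
d^2_{0,0}: k∈[0..2] ⇒ +0.097741 -0.859579 +0.472469 = -0.289368;  D = -0.289368+0.000000i
d^2_{1,0}: k∈[0..1] ⇒ -0.354999 +0.780504 = +0.425505;  D = -0.348449-0.244209i
d^2_{2,0}: single k=0 term ⇒ +0.526382;  D = +0.179610+0.494791i
Y_2^{m'}(θ=0.922,φ=4.2748) and Σ D·Y over m':
  (+0.1796-0.4948i)·(-0.1572-0.1883i)  (+0.3484-0.2442i)·(-0.1576+0.3369i)  (-0.2894+0.0000i)·(+0.0300+0.0000i)  (-0.3484-0.2442i)·(+0.1576+0.3369i)  (+0.1796+0.4948i)·(-0.1572+0.1883i)
Y_2^0(R⁻¹ n̂) = -0.196753+0.000000i

Re=-0.1968 Im=0.0000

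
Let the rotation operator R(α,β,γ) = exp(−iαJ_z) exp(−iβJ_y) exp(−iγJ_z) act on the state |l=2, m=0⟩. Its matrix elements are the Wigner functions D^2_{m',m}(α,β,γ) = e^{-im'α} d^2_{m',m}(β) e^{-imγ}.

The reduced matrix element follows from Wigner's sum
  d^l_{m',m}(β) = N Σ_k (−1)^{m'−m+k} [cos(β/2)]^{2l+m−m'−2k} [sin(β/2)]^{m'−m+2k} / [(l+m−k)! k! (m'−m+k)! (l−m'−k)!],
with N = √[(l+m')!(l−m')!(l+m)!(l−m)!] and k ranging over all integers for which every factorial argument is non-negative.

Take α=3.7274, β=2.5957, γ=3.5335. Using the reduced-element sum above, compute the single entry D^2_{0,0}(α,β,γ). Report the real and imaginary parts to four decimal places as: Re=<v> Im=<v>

Re=0.5957 Im=0.0000

First d^2_{0,0}(β=2.5957), then the phase factors e^{-i(0)α} and e^{-i(0)γ}:
c=cos(2.5957/2)=0.269570, s=sin(2.5957/2)=0.962981; N=√[2·2·2·2]=4.000000
k: max(0,(0)−(0))=0 … min(2+(0),2−(0))=2
  k=0: (−1)^0·4.0000/(4)·0.2696^4·0.9630^0 = +0.005281
  k=1: (−1)^1·4.0000/(1)·0.2696^2·0.9630^2 = -0.269549
  k=2: (−1)^2·4.0000/(4)·0.2696^0·0.9630^4 = +0.859945
d^2_{0,0}(2.5957) = +0.005281 -0.269549 +0.859945 = +0.595676
D = (+1.000000+0.000000i)·(+0.595676)·(+1.000000+0.000000i) = +0.595676+0.000000i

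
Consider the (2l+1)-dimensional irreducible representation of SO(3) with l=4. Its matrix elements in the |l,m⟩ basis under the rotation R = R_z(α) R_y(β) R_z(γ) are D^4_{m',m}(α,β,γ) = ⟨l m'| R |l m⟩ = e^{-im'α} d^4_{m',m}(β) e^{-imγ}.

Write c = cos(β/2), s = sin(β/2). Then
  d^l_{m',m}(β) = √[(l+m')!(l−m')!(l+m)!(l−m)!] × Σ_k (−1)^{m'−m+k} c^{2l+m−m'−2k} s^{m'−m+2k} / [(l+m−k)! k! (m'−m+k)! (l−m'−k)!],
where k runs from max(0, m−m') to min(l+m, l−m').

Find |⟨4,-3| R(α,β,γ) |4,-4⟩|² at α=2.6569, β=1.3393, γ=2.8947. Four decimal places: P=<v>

P=0.1022

D^4_{-3,-4}(2.6569,1.3393,2.8947) = e^{-i·-3·2.6569}·d^4_{-3,-4}(1.3393)·e^{-i·-4·2.8947}. Compute d first:
c=cos(1.3393/2)=0.784039, s=sin(1.3393/2)=0.620712; N=√[1·5040·1·40320]=14255.272709
The bounds max(0,m−m')=0 and min(l+m,l−m')=0 give 1 term
  k=0: (−1)^1·14255.2727/(5040)·0.7840^7·0.6207^1 = -0.319741
d^4_{-3,-4}(1.3393) = -0.319741
|D^4_{-3,-4}|² = |d^4_{-3,-4}(β)|² = (-0.319741)² = 0.102234 (the z-rotation phases have unit modulus)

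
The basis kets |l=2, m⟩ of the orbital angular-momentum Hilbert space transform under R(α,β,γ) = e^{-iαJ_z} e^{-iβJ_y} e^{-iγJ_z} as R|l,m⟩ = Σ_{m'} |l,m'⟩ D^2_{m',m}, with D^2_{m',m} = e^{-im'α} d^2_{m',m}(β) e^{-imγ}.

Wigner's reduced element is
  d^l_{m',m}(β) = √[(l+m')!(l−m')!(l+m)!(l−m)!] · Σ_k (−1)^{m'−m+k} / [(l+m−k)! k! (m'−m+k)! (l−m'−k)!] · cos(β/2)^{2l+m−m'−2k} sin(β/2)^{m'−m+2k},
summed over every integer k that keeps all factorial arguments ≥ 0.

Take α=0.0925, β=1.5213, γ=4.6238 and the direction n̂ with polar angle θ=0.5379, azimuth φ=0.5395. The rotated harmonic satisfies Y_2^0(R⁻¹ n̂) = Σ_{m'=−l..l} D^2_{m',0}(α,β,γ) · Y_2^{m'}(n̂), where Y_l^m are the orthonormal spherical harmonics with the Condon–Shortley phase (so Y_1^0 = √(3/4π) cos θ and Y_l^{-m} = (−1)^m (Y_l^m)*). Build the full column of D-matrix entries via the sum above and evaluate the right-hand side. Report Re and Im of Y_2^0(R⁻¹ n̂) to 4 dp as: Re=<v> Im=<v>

Re=-0.0751 Im=0.0000

Need the full column D^2_{m',0} for m'=−2..2 at α=0.0925, β=1.5213, γ=4.6238.
cos(β/2)=0.724388, sin(β/2)=0.689392
d^2_{-2,0}: single k=2 term ⇒ +0.610873;  D = +0.600450+0.112368i
d^2_{-1,0}: k∈[1..2] ⇒ +0.641883 -0.581362 = +0.060521;  D = +0.060263+0.005590i
d^2_{0,0}: k∈[0..2] ⇒ +0.275350 -0.997552 +0.225874 = -0.496328;  D = -0.496328+0.000000i
d^2_{1,0}: k∈[0..1] ⇒ -0.641883 +0.581362 = -0.060521;  D = -0.060263+0.005590i
d^2_{2,0}: single k=0 term ⇒ +0.610873;  D = +0.600450-0.112368i
Y_2^{m'}(θ=0.5379,φ=0.5395) and Σ D·Y over m':
  (+0.6004+0.1124i)·(+0.0479-0.0894i)  (+0.0603+0.0056i)·(+0.2916-0.1746i)  (-0.4963+0.0000i)·(+0.3824+0.0000i)  (-0.0603+0.0056i)·(-0.2916-0.1746i)  (+0.6004-0.1124i)·(+0.0479+0.0894i)
Y_2^0(R⁻¹ n̂) = -0.075125+0.000000i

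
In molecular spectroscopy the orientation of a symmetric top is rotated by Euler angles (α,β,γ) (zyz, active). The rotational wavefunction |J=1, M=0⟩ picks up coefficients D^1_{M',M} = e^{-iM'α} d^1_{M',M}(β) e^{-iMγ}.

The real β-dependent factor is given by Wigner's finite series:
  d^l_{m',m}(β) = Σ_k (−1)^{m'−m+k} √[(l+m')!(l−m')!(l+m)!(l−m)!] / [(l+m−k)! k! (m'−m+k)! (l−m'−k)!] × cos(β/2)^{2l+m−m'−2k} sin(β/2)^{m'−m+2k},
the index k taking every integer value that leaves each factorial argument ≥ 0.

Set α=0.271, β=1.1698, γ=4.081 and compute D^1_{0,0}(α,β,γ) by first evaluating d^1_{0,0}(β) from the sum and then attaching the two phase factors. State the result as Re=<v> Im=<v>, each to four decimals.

Re=0.3903 Im=0.0000

Split into d^1_{0,0}(β=1.1698) × two z-phases.
c=cos(1.1698/2)=0.833767, s=sin(1.1698/2)=0.552116; N=√[1·1·1·1]=1.000000
The bounds max(0,m−m')=0 and min(l+m,l−m')=1 give 2 terms
  k=0: (−1)^0·1.0000/(1)·0.8338^2·0.5521^0 = +0.695168
  k=1: (−1)^1·1.0000/(1)·0.8338^0·0.5521^2 = -0.304832
d^1_{0,0}(1.1698) = +0.695168 -0.304832 = +0.390336
Attach z-rotation phases: D = e^{-i(0)(0.271)}·(+0.390336)·e^{-i(0)(4.081)} = +0.390336+0.000000i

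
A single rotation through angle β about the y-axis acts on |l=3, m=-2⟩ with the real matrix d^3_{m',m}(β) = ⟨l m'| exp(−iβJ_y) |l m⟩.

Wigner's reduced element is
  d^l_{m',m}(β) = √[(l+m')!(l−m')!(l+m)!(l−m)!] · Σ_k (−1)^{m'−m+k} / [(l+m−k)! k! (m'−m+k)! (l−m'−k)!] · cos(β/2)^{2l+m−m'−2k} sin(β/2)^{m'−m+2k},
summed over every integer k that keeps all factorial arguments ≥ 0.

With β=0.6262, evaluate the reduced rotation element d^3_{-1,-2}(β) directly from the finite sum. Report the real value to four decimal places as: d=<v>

d=-0.6000

d^3_{-1,-2}(β=0.6262) via Wigner's sum:
With c≡cos(β/2)=0.951383 and s≡sin(β/2)=0.308009, N=[2·24·1·120]^{1/2}=75.894664
Admissible k: 0..1 (factorial args all ≥0)
  k=0: (−1)^1·75.8947/(24)·0.9514^5·0.3080^1 = -0.759175
  k=1: (−1)^2·75.8947/(12)·0.9514^3·0.3080^3 = +0.159143
d^3_{-1,-2}(0.6262) = -0.759175 +0.159143 = -0.600031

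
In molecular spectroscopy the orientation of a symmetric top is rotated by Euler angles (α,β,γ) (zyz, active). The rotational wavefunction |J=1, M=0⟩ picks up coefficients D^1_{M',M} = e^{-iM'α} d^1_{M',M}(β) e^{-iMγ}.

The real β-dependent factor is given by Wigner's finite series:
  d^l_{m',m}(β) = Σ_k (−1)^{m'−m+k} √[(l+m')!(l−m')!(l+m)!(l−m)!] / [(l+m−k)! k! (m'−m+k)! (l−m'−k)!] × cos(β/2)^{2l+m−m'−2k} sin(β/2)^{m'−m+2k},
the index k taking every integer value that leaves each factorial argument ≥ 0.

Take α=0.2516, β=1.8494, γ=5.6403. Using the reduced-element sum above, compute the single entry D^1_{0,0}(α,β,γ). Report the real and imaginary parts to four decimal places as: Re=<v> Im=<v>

D^1_{0,0}(0.2516,1.8494,5.6403) = e^{-i·0·0.2516}·d^1_{0,0}(1.8494)·e^{-i·0·5.6403}. Compute d first:
c=cos(1.8494/2)=0.602074, s=sin(1.8494/2)=0.798440; N=√[1·1·1·1]=1.000000
k∈{0,1} keeps every argument non-negative
  k=0: (−1)^0·1.0000/(1)·0.6021^2·0.7984^0 = +0.362493
  k=1: (−1)^1·1.0000/(1)·0.6021^0·0.7984^2 = -0.637507
d^1_{0,0}(1.8494) = +0.362493 -0.637507 = -0.275013
D = (+1.000000+0.000000i)·(-0.275013)·(+1.000000+0.000000i) = -0.275013+0.000000i

Re=-0.2750 Im=0.0000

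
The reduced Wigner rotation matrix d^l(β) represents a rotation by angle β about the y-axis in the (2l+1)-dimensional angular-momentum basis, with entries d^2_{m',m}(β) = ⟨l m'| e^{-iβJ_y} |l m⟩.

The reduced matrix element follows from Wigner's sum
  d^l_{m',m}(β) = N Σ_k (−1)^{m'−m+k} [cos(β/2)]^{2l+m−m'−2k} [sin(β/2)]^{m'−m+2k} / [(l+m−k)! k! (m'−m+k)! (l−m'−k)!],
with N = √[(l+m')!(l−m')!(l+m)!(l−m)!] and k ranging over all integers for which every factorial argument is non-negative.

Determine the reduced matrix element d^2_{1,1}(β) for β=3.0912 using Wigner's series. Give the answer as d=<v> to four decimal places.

d=-0.0019

d^2_{1,1}(β=3.0912) via Wigner's sum:
With c≡cos(β/2)=0.025194 and s≡sin(β/2)=0.999683, N=[6·1·6·1]^{1/2}=6.000000
The bounds max(0,m−m')=0 and min(l+m,l−m')=1 give 2 terms
  k=0: (−1)^0·6.0000/(6)·0.0252^4·0.9997^0 = +0.000000
  k=1: (−1)^1·6.0000/(2)·0.0252^2·0.9997^2 = -0.001903
d^2_{1,1}(3.0912) = +0.000000 -0.001903 = -0.001903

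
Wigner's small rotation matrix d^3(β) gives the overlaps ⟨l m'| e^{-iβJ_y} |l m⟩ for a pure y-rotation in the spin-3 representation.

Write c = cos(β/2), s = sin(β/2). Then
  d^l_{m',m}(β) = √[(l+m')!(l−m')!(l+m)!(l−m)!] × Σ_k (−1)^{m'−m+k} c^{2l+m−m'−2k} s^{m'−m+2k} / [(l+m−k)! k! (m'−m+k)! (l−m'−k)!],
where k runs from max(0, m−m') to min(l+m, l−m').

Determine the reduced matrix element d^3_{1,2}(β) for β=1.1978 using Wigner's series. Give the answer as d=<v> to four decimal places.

d=0.0468

d^3_{1,2}(β=1.1978) via Wigner's sum:
With c≡cos(β/2)=0.825956 and s≡sin(β/2)=0.563734, N=[24·2·120·1]^{1/2}=75.894664
The bounds max(0,m−m')=1 and min(l+m,l−m')=2 give 2 terms
  k=1: (−1)^0·75.8947/(24)·0.8260^5·0.5637^1 = +0.685267
  k=2: (−1)^1·75.8947/(12)·0.8260^3·0.5637^3 = -0.638446
d^3_{1,2}(1.1978) = +0.685267 -0.638446 = +0.046820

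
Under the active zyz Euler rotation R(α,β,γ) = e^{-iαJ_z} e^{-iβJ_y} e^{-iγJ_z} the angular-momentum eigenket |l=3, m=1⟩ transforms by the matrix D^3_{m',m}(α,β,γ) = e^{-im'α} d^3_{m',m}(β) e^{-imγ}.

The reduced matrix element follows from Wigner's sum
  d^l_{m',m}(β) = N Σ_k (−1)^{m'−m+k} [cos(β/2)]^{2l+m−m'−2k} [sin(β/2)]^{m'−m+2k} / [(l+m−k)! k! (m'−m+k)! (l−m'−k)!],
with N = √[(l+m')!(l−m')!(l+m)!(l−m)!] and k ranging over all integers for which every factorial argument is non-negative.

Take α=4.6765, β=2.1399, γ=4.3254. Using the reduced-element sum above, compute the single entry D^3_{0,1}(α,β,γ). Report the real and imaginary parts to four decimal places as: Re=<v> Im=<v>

Split into d^3_{0,1}(β=2.1399) × two z-phases.
c=cos(2.1399/2)=0.480168, s=sin(2.1399/2)=0.877176; N=√[6·6·24·2]=41.569219
The bounds max(0,m−m')=1 and min(l+m,l−m')=3 give 3 terms
  k=1: (−1)^0·41.5692/(12)·0.4802^5·0.8772^1 = +0.077561
  k=2: (−1)^1·41.5692/(4)·0.4802^3·0.8772^3 = -0.776520
  k=3: (−1)^2·41.5692/(12)·0.4802^1·0.8772^5 = +0.863811
d^3_{0,1}(2.1399) = +0.077561 -0.776520 +0.863811 = +0.164852
D = (+1.000000+0.000000i)·(+0.164852)·(-0.377402+0.926050i) = -0.062216+0.152661i

Re=-0.0622 Im=0.1527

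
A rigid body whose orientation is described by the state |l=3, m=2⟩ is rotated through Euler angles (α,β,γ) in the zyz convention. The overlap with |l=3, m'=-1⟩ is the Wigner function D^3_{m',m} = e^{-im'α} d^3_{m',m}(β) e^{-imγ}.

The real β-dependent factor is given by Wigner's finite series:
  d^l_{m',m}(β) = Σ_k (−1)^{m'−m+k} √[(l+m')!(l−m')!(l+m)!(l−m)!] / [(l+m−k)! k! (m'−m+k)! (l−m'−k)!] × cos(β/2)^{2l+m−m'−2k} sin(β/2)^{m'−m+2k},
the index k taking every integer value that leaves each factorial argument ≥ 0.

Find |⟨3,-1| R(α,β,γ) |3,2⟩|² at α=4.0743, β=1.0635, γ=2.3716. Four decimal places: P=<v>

First d^3_{-1,2}(β=1.0635), then the phase factors e^{-i(-1)α} and e^{-i(2)γ}:
Half-angle: c=0.861921, s=0.507042. N=√(2·24·120·1)=75.894664
Admissible k: 3..4 (factorial args all ≥0)
  k=3: (−1)^0·75.8947/(12)·0.8619^3·0.5070^3 = +0.527917
  k=4: (−1)^1·75.8947/(24)·0.8619^1·0.5070^5 = -0.091346
d^3_{-1,2}(1.0635) = +0.527917 -0.091346 = +0.436571
|D^3_{-1,2}|² = |d^3_{-1,2}(β)|² = (+0.436571)² = 0.190594 (the z-rotation phases have unit modulus)

P=0.1906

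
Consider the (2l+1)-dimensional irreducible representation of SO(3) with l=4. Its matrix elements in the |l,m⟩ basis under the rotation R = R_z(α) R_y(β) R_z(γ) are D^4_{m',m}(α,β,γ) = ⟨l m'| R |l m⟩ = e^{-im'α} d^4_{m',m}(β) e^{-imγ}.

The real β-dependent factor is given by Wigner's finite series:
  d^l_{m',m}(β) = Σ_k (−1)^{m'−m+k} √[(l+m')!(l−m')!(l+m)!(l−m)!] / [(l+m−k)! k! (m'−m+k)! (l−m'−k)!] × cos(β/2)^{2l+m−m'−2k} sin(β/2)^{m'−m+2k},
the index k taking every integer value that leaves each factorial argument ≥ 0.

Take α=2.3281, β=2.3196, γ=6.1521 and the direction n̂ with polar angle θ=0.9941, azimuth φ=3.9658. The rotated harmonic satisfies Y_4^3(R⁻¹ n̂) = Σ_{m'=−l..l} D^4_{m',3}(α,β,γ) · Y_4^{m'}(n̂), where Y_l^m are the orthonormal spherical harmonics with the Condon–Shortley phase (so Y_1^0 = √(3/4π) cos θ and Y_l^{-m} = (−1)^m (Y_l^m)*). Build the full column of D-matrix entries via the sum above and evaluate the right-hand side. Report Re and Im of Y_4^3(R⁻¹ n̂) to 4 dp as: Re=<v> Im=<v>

Need the full column D^4_{m',3} for m'=−4..4 at α=2.3281, β=2.3196, γ=6.1521.
cos(β/2)=0.399523, sin(β/2)=0.916723
d^4_{-4,3}: single k=7 term ⇒ +0.614829;  D = -0.590735-0.170430i
d^4_{-3,3}: k∈[6..7] ⇒ +0.663148 -0.498776 = +0.164372;  D = +0.075382+0.146068i
d^4_{-2,3}: k∈[5..6] ⇒ +0.463448 -0.813342 = -0.349894;  D = -0.115717+0.330205i
d^4_{-1,3}: k∈[4..5] ⇒ +0.238034 -0.751940 = -0.513906;  D = +0.469192-0.209662i
d^4_{0,3}: k∈[3..4] ⇒ +0.092787 -0.488518 = -0.395731;  D = -0.365523-0.151643i
d^4_{1,3}: k∈[2..3] ⇒ +0.027127 -0.238034 = -0.210907;  D = +0.075095+0.197085i
d^4_{2,3}: k∈[1..2] ⇒ +0.005573 -0.088025 = -0.082452;  D = +0.035823-0.074264i
d^4_{3,3}: k∈[0..1] ⇒ +0.000649 -0.023923 = -0.023274;  D = -0.022180+0.007053i
d^4_{4,3}: single k=0 term ⇒ -0.004213;  D = +0.003686+0.002041i
Y_4^{m'}(θ=0.9941,φ=3.9658) and Σ D·Y over m':
  (-0.5907-0.1704i)·(-0.2159+0.0338i)  (+0.0754+0.1461i)·(+0.3154+0.2493i)  (-0.1157+0.3302i)·(-0.0197-0.2534i)  (+0.4692-0.2097i)·(+0.1349-0.1458i)  (-0.3655-0.1516i)·(-0.2989+0.0000i)  (+0.0751+0.1971i)·(-0.1349-0.1458i)  (+0.0358-0.0743i)·(-0.0197+0.2534i)  (-0.0222+0.0071i)·(-0.3154+0.2493i)  (+0.0037+0.0020i)·(-0.2159-0.0338i)
Y_4^3(R⁻¹ n̂) = +0.389809+0.017789i

Re=0.3898 Im=0.0178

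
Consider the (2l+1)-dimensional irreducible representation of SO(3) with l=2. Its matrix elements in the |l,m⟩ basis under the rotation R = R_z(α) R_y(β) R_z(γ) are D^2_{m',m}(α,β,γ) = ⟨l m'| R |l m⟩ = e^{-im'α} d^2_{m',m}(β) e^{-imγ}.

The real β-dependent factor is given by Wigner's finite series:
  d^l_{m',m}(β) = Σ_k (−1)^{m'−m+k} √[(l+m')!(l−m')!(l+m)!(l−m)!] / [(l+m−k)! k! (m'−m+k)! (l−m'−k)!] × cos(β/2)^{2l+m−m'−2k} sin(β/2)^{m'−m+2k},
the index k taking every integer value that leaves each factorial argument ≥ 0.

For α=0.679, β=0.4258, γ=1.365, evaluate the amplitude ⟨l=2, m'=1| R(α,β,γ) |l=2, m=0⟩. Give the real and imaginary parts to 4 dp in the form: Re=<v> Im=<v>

First d^2_{1,0}(β=0.4258), then the phase factors e^{-i(1)α} and e^{-i(0)γ}:
With c≡cos(β/2)=0.977422 and s≡sin(β/2)=0.211295, N=[6·1·2·2]^{1/2}=4.898979
Admissible k: 0..1 (factorial args all ≥0)
  k=0: (−1)^1·4.8990/(2)·0.9774^3·0.2113^1 = -0.483295
  k=1: (−1)^2·4.8990/(2)·0.9774^1·0.2113^3 = +0.022585
d^2_{1,0}(0.4258) = -0.483295 +0.022585 = -0.460709
Attach z-rotation phases: D = e^{-i(1)(0.679)}·(-0.460709)·e^{-i(0)(1.365)} = -0.358525+0.289333i

Re=-0.3585 Im=0.2893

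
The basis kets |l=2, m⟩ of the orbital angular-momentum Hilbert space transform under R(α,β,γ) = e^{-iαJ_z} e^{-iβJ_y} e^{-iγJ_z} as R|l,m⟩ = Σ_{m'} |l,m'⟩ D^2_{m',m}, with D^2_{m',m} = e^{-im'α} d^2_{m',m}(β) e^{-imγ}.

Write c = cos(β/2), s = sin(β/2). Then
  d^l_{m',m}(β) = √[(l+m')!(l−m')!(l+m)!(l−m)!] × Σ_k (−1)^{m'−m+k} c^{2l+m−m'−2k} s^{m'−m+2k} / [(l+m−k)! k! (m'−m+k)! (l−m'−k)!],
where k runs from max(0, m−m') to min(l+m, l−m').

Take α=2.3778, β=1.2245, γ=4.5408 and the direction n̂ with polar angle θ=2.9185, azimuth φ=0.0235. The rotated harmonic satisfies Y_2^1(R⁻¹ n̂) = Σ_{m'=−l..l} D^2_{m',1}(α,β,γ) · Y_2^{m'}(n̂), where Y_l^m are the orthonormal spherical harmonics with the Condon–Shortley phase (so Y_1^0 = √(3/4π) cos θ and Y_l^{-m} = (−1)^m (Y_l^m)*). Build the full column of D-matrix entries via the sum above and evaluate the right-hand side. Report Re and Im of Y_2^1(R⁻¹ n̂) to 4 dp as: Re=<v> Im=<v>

Re=0.0025 Im=0.3243

Need the full column D^2_{m',1} for m'=−2..2 at α=2.3778, β=1.2245, γ=4.5408.
cos(β/2)=0.818357, sin(β/2)=0.574710
d^2_{-2,1}: single k=3 term ⇒ +0.310684;  D = +0.303545+0.066223i
d^2_{-1,1}: k∈[2..3] ⇒ +0.663597 -0.109093 = +0.554505;  D = -0.309519-0.460080i
d^2_{0,1}: k∈[1..2] ⇒ +0.771530 -0.380509 = +0.391021;  D = -0.066766+0.385279i
d^2_{1,1}: k∈[0..1] ⇒ +0.448509 -0.663597 = -0.215088;  D = -0.173109+0.127657i
d^2_{2,1}: single k=0 term ⇒ -0.629952;  D = +0.624768+0.080650i
Y_2^{m'}(θ=2.9185,φ=0.0235) and Σ D·Y over m':
  (+0.3035+0.0662i)·(+0.0189-0.0009i)  (-0.3095-0.4601i)·(-0.1666+0.0039i)  (-0.0668+0.3853i)·(+0.5845+0.0000i)  (-0.1731+0.1277i)·(+0.1666+0.0039i)  (+0.6248+0.0806i)·(+0.0189+0.0009i)
Y_2^1(R⁻¹ n̂) = +0.002532+0.324294i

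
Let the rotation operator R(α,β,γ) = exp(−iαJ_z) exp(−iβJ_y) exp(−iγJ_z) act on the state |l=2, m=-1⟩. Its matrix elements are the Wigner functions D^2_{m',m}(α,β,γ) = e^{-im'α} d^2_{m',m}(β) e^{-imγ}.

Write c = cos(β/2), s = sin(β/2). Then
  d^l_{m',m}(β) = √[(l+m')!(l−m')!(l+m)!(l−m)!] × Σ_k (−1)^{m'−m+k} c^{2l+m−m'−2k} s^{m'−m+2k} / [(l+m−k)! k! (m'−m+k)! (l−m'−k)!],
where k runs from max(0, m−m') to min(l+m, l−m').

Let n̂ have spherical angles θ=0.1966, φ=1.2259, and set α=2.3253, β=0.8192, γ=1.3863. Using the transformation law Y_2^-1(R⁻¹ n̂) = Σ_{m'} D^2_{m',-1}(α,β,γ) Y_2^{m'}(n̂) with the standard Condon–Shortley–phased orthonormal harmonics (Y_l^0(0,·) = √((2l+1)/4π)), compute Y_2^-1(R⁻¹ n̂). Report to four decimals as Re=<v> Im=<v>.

Re=-0.1654 Im=-0.3478

Need the full column D^2_{m',-1} for m'=−2..2 at α=2.3253, β=0.8192, γ=1.3863.
cos(β/2)=0.917280, sin(β/2)=0.398242
d^2_{-2,-1}: single k=1 term ⇒ +0.614729;  D = +0.596179-0.149873i
d^2_{-1,-1}: k∈[0..1] ⇒ +0.707959 -0.400332 = +0.307627;  D = -0.258990-0.166007i
d^2_{0,-1}: k∈[0..1] ⇒ -0.752886 +0.141912 = -0.610974;  D = -0.112084-0.600605i
d^2_{1,-1}: k∈[0..1] ⇒ +0.400332 -0.025153 = +0.375179;  D = +0.221579-0.302757i
d^2_{2,-1}: single k=0 term ⇒ -0.115871;  D = +0.115000-0.014183i
Y_2^{m'}(θ=0.1966,φ=1.2259) and Σ D·Y over m':
  (+0.5962-0.1499i)·(-0.0114-0.0094i)  (-0.2590-0.1660i)·(+0.0500-0.1393i)  (-0.1121-0.6006i)·(+0.5947+0.0000i)  (+0.2216-0.3028i)·(-0.0500-0.1393i)  (+0.1150-0.0142i)·(-0.0114+0.0094i)
Y_2^-1(R⁻¹ n̂) = -0.165351-0.347762i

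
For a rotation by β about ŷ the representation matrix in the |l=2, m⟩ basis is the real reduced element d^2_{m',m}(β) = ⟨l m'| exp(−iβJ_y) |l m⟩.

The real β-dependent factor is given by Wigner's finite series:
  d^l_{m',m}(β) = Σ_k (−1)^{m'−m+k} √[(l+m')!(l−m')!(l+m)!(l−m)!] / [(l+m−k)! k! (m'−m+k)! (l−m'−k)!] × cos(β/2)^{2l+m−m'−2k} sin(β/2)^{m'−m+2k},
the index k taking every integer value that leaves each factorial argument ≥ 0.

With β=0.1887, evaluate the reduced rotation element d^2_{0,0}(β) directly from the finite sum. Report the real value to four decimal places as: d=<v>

d=0.9472

d^2_{0,0}(β=0.1887) via Wigner's sum:
c=cos(0.1887/2)=0.995552, s=sin(0.1887/2)=0.094210; N=√[2·2·2·2]=4.000000
The bounds max(0,m−m')=0 and min(l+m,l−m')=2 give 3 terms
  k=0: (−1)^0·4.0000/(4)·0.9956^4·0.0942^0 = +0.982328
  k=1: (−1)^1·4.0000/(1)·0.9956^2·0.0942^2 = -0.035187
  k=2: (−1)^2·4.0000/(4)·0.9956^0·0.0942^4 = +0.000079
d^2_{0,0}(0.1887) = +0.982328 -0.035187 +0.000079 = +0.947219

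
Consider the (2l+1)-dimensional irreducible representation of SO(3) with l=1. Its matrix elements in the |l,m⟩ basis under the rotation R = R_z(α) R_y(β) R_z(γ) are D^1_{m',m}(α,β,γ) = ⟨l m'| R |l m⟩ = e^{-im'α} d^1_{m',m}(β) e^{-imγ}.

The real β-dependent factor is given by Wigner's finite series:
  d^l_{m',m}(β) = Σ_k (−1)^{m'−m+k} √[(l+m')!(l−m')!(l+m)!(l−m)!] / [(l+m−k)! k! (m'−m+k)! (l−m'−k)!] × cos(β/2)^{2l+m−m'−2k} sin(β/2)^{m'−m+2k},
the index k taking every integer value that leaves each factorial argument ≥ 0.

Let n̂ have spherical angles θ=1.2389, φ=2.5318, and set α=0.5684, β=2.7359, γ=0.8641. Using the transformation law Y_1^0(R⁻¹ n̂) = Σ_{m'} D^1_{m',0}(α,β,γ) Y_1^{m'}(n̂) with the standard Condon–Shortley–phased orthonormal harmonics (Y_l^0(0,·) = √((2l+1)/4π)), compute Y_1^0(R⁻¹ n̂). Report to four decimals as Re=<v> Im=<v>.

Re=-0.2160 Im=0.0000

Need the full column D^1_{m',0} for m'=−1..1 at α=0.5684, β=2.7359, γ=0.8641.
cos(β/2)=0.201458, sin(β/2)=0.979497
d^1_{-1,0}: single k=1 term ⇒ +0.279063;  D = +0.235184+0.150215i
d^1_{0,0}: k∈[0..1] ⇒ +0.040585 -0.959415 = -0.918829;  D = -0.918829+0.000000i
d^1_{1,0}: single k=0 term ⇒ -0.279063;  D = -0.235184+0.150215i
Y_1^{m'}(θ=1.2389,φ=2.5318) and Σ D·Y over m':
  (+0.2352+0.1502i)·(-0.2678-0.1871i)  (-0.9188+0.0000i)·(+0.1592+0.0000i)  (-0.2352+0.1502i)·(+0.2678-0.1871i)
Y_1^0(R⁻¹ n̂) = -0.216031+0.000000i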